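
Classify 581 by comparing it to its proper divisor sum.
deficient

Proper divisors of 581: sum = 1 + 7 + 83 = 91
Since 91 < 581, 581 is deficient.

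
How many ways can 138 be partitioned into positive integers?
12292341831

p(n) counts ways to write n as a sum of positive integers (order ignored).
Euler's pentagonal recurrence: p(k) = p(k-1) + p(k-2) - p(k-5) - p(k-7) + p(k-12) + p(k-15) - ... (offsets j(3j∓1)/2, signs ++--, p(0)=1, p(<0)=0).
DP table for k = 0..137: p(0)=1, p(1)=1, p(2)=2, p(3)=3, p(4)=5, p(5)=7, p(6)=11, p(7)=15, p(8)=22, p(9)=30, p(10)=42, p(11)=56, p(12)=77, p(13)=101, p(14)=135, p(15)=176, p(16)=231, p(17)=297, p(18)=385, p(19)=490, p(20)=627, p(21)=792, p(22)=1002, p(23)=1255, p(24)=1575, p(25)=1958, p(26)=2436, p(27)=3010, p(28)=3718, p(29)=4565, p(30)=5604, p(31)=6842, p(32)=8349, p(33)=10143, p(34)=12310, p(35)=14883, p(36)=17977, p(37)=21637, p(38)=26015, p(39)=31185, p(40)=37338, p(41)=44583, p(42)=53174, p(43)=63261, p(44)=75175, p(45)=89134, p(46)=105558, p(47)=124754, p(48)=147273, p(49)=173525, p(50)=204226, p(51)=239943, p(52)=281589, p(53)=329931, p(54)=386155, p(55)=451276, p(56)=526823, p(57)=614154, p(58)=715220, p(59)=831820, p(60)=966467, p(61)=1121505, p(62)=1300156, p(63)=1505499, p(64)=1741630, p(65)=2012558, p(66)=2323520, p(67)=2679689, p(68)=3087735, p(69)=3554345, p(70)=4087968, p(71)=4697205, p(72)=5392783, p(73)=6185689, p(74)=7089500, p(75)=8118264, p(76)=9289091, p(77)=10619863, p(78)=12132164, p(79)=13848650, p(80)=15796476, p(81)=18004327, p(82)=20506255, p(83)=23338469, p(84)=26543660, p(85)=30167357, p(86)=34262962, p(87)=38887673, p(88)=44108109, p(89)=49995925, p(90)=56634173, p(91)=64112359, p(92)=72533807, p(93)=82010177, p(94)=92669720, p(95)=104651419, p(96)=118114304, p(97)=133230930, p(98)=150198136, p(99)=169229875, p(100)=190569292, p(101)=214481126, p(102)=241265379, p(103)=271248950, p(104)=304801365, p(105)=342325709, p(106)=384276336, p(107)=431149389, p(108)=483502844, p(109)=541946240, p(110)=607163746, p(111)=679903203, p(112)=761002156, p(113)=851376628, p(114)=952050665, p(115)=1064144451, p(116)=1188908248, p(117)=1327710076, p(118)=1482074143, p(119)=1653668665, p(120)=1844349560, p(121)=2056148051, p(122)=2291320912, p(123)=2552338241, p(124)=2841940500, p(125)=3163127352, p(126)=3519222692, p(127)=3913864295, p(128)=4351078600, p(129)=4835271870, p(130)=5371315400, p(131)=5964539504, p(132)=6620830889, p(133)=7346629512, p(134)=8149040695, p(135)=9035836076, p(136)=10015581680, p(137)=11097645016.
Final step: p(138) = p(137) + p(136) - p(133) - p(131) + p(126) + p(123) - p(116) - p(112) + p(103) + p(98) - p(87) - p(81) + p(68) + p(61) - p(46) - p(38) + p(21) + p(12)
= 11097645016 + 10015581680 - 7346629512 - 5964539504 + 3519222692 + 2552338241 - 1188908248 - 761002156 + 271248950 + 150198136 - 38887673 - 18004327 + 3087735 + 1121505 - 105558 - 26015 + 792 + 77
= 12292341831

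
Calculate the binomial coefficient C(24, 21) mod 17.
1

Using Lucas' theorem:
Write n=24 and k=21 in base 17:
n in base 17: [1, 7]
k in base 17: [1, 4]
C(24,21) mod 17 = ∏ C(n_i, k_i) mod 17
Digit binomials (mod 17): C(1,1) = 1; C(7,4) = 35 ≡ 1
Product: 1 × 1 = 1 ≡ 1 (mod 17)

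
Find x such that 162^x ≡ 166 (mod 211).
31

Baby-step giant-step with step n = ⌈√211⌉ = 15.
Baby steps 162^j mod 211 (j:value) for j=0..14: 0:1, 1:162, 2:80, 3:89, 4:70, 5:157, 6:114, 7:111, 8:47, 9:18, 10:173, 11:174, 12:125, 13:205, 14:83.
Giant-step multiplier: 162^(-15) ≡ 162^(210-15) = 162^195 ≡ 40 (mod 211).
Giant steps γ_i = 166·40^i mod 211: γ_0=166, γ_1=99, γ_2=162 (in table at j=1).
x = i·n + j = 2·15 + 1 = 31.
Check: 162^31 ≡ 166 (mod 211).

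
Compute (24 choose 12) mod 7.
0

Using Lucas' theorem:
Write n=24 and k=12 in base 7:
n in base 7: [3, 3]
k in base 7: [1, 5]
C(24,12) mod 7 = ∏ C(n_i, k_i) mod 7
Digit binomials (mod 7): C(3,1) = 3; C(3,5) = 0 (k_i > n_i)
Product: 3 × 0 = 0 ≡ 0 (mod 7)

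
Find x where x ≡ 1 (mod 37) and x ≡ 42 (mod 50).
1592

Using Chinese Remainder Theorem:
M = 37 × 50 = 1850
M1 = 50, M2 = 37
y1 = 50^(-1) mod 37 = 20
y2 = 37^(-1) mod 50 = 23
x = (1×50×20 + 42×37×23) mod 1850 = 1592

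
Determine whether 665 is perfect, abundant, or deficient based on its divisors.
deficient

Proper divisors of 665: sum = 1 + 5 + 7 + 19 + 35 + 95 + 133 = 295
Since 295 < 665, 665 is deficient.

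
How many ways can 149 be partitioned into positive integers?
37027355200

p(n) counts ways to write n as a sum of positive integers (order ignored).
Euler's pentagonal recurrence: p(k) = p(k-1) + p(k-2) - p(k-5) - p(k-7) + p(k-12) + p(k-15) - ... (offsets j(3j∓1)/2, signs ++--, p(0)=1, p(<0)=0).
DP table for k = 0..148: p(0)=1, p(1)=1, p(2)=2, p(3)=3, p(4)=5, p(5)=7, p(6)=11, p(7)=15, p(8)=22, p(9)=30, p(10)=42, p(11)=56, p(12)=77, p(13)=101, p(14)=135, p(15)=176, p(16)=231, p(17)=297, p(18)=385, p(19)=490, p(20)=627, p(21)=792, p(22)=1002, p(23)=1255, p(24)=1575, p(25)=1958, p(26)=2436, p(27)=3010, p(28)=3718, p(29)=4565, p(30)=5604, p(31)=6842, p(32)=8349, p(33)=10143, p(34)=12310, p(35)=14883, p(36)=17977, p(37)=21637, p(38)=26015, p(39)=31185, p(40)=37338, p(41)=44583, p(42)=53174, p(43)=63261, p(44)=75175, p(45)=89134, p(46)=105558, p(47)=124754, p(48)=147273, p(49)=173525, p(50)=204226, p(51)=239943, p(52)=281589, p(53)=329931, p(54)=386155, p(55)=451276, p(56)=526823, p(57)=614154, p(58)=715220, p(59)=831820, p(60)=966467, p(61)=1121505, p(62)=1300156, p(63)=1505499, p(64)=1741630, p(65)=2012558, p(66)=2323520, p(67)=2679689, p(68)=3087735, p(69)=3554345, p(70)=4087968, p(71)=4697205, p(72)=5392783, p(73)=6185689, p(74)=7089500, p(75)=8118264, p(76)=9289091, p(77)=10619863, p(78)=12132164, p(79)=13848650, p(80)=15796476, p(81)=18004327, p(82)=20506255, p(83)=23338469, p(84)=26543660, p(85)=30167357, p(86)=34262962, p(87)=38887673, p(88)=44108109, p(89)=49995925, p(90)=56634173, p(91)=64112359, p(92)=72533807, p(93)=82010177, p(94)=92669720, p(95)=104651419, p(96)=118114304, p(97)=133230930, p(98)=150198136, p(99)=169229875, p(100)=190569292, p(101)=214481126, p(102)=241265379, p(103)=271248950, p(104)=304801365, p(105)=342325709, p(106)=384276336, p(107)=431149389, p(108)=483502844, p(109)=541946240, p(110)=607163746, p(111)=679903203, p(112)=761002156, p(113)=851376628, p(114)=952050665, p(115)=1064144451, p(116)=1188908248, p(117)=1327710076, p(118)=1482074143, p(119)=1653668665, p(120)=1844349560, p(121)=2056148051, p(122)=2291320912, p(123)=2552338241, p(124)=2841940500, p(125)=3163127352, p(126)=3519222692, p(127)=3913864295, p(128)=4351078600, p(129)=4835271870, p(130)=5371315400, p(131)=5964539504, p(132)=6620830889, p(133)=7346629512, p(134)=8149040695, p(135)=9035836076, p(136)=10015581680, p(137)=11097645016, p(138)=12292341831, p(139)=13610949895, p(140)=15065878135, p(141)=16670689208, p(142)=18440293320, p(143)=20390982757, p(144)=22540654445, p(145)=24908858009, p(146)=27517052599, p(147)=30388671978, p(148)=33549419497.
Final step: p(149) = p(148) + p(147) - p(144) - p(142) + p(137) + p(134) - p(127) - p(123) + p(114) + p(109) - p(98) - p(92) + p(79) + p(72) - p(57) - p(49) + p(32) + p(23) - p(4)
= 33549419497 + 30388671978 - 22540654445 - 18440293320 + 11097645016 + 8149040695 - 3913864295 - 2552338241 + 952050665 + 541946240 - 150198136 - 72533807 + 13848650 + 5392783 - 614154 - 173525 + 8349 + 1255 - 5
= 37027355200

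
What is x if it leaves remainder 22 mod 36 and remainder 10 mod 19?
238

Using Chinese Remainder Theorem:
M = 36 × 19 = 684
M1 = 19, M2 = 36
y1 = 19^(-1) mod 36 = 19
y2 = 36^(-1) mod 19 = 9
x = (22×19×19 + 10×36×9) mod 684 = 238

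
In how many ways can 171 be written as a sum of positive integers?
301384802048

p(n) counts ways to write n as a sum of positive integers (order ignored).
Euler's pentagonal recurrence: p(k) = p(k-1) + p(k-2) - p(k-5) - p(k-7) + p(k-12) + p(k-15) - ... (offsets j(3j∓1)/2, signs ++--, p(0)=1, p(<0)=0).
DP table for k = 0..170: p(0)=1, p(1)=1, p(2)=2, p(3)=3, p(4)=5, p(5)=7, p(6)=11, p(7)=15, p(8)=22, p(9)=30, p(10)=42, p(11)=56, p(12)=77, p(13)=101, p(14)=135, p(15)=176, p(16)=231, p(17)=297, p(18)=385, p(19)=490, p(20)=627, p(21)=792, p(22)=1002, p(23)=1255, p(24)=1575, p(25)=1958, p(26)=2436, p(27)=3010, p(28)=3718, p(29)=4565, p(30)=5604, p(31)=6842, p(32)=8349, p(33)=10143, p(34)=12310, p(35)=14883, p(36)=17977, p(37)=21637, p(38)=26015, p(39)=31185, p(40)=37338, p(41)=44583, p(42)=53174, p(43)=63261, p(44)=75175, p(45)=89134, p(46)=105558, p(47)=124754, p(48)=147273, p(49)=173525, p(50)=204226, p(51)=239943, p(52)=281589, p(53)=329931, p(54)=386155, p(55)=451276, p(56)=526823, p(57)=614154, p(58)=715220, p(59)=831820, p(60)=966467, p(61)=1121505, p(62)=1300156, p(63)=1505499, p(64)=1741630, p(65)=2012558, p(66)=2323520, p(67)=2679689, p(68)=3087735, p(69)=3554345, p(70)=4087968, p(71)=4697205, p(72)=5392783, p(73)=6185689, p(74)=7089500, p(75)=8118264, p(76)=9289091, p(77)=10619863, p(78)=12132164, p(79)=13848650, p(80)=15796476, p(81)=18004327, p(82)=20506255, p(83)=23338469, p(84)=26543660, p(85)=30167357, p(86)=34262962, p(87)=38887673, p(88)=44108109, p(89)=49995925, p(90)=56634173, p(91)=64112359, p(92)=72533807, p(93)=82010177, p(94)=92669720, p(95)=104651419, p(96)=118114304, p(97)=133230930, p(98)=150198136, p(99)=169229875, p(100)=190569292, p(101)=214481126, p(102)=241265379, p(103)=271248950, p(104)=304801365, p(105)=342325709, p(106)=384276336, p(107)=431149389, p(108)=483502844, p(109)=541946240, p(110)=607163746, p(111)=679903203, p(112)=761002156, p(113)=851376628, p(114)=952050665, p(115)=1064144451, p(116)=1188908248, p(117)=1327710076, p(118)=1482074143, p(119)=1653668665, p(120)=1844349560, p(121)=2056148051, p(122)=2291320912, p(123)=2552338241, p(124)=2841940500, p(125)=3163127352, p(126)=3519222692, p(127)=3913864295, p(128)=4351078600, p(129)=4835271870, p(130)=5371315400, p(131)=5964539504, p(132)=6620830889, p(133)=7346629512, p(134)=8149040695, p(135)=9035836076, p(136)=10015581680, p(137)=11097645016, p(138)=12292341831, p(139)=13610949895, p(140)=15065878135, p(141)=16670689208, p(142)=18440293320, p(143)=20390982757, p(144)=22540654445, p(145)=24908858009, p(146)=27517052599, p(147)=30388671978, p(148)=33549419497, p(149)=37027355200, p(150)=40853235313, p(151)=45060624582, p(152)=49686288421, p(153)=54770336324, p(154)=60356673280, p(155)=66493182097, p(156)=73232243759, p(157)=80630964769, p(158)=88751778802, p(159)=97662728555, p(160)=107438159466, p(161)=118159068427, p(162)=129913904637, p(163)=142798995930, p(164)=156919475295, p(165)=172389800255, p(166)=189334822579, p(167)=207890420102, p(168)=228204732751, p(169)=250438925115, p(170)=274768617130.
Final step: p(171) = p(170) + p(169) - p(166) - p(164) + p(159) + p(156) - p(149) - p(145) + p(136) + p(131) - p(120) - p(114) + p(101) + p(94) - p(79) - p(71) + p(54) + p(45) - p(26) - p(16)
= 274768617130 + 250438925115 - 189334822579 - 156919475295 + 97662728555 + 73232243759 - 37027355200 - 24908858009 + 10015581680 + 5964539504 - 1844349560 - 952050665 + 214481126 + 92669720 - 13848650 - 4697205 + 386155 + 89134 - 2436 - 231
= 301384802048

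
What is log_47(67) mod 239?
154

Baby-step giant-step with step n = ⌈√239⌉ = 16.
Baby steps 47^j mod 239 (j:value) for j=0..15: 0:1, 1:47, 2:58, 3:97, 4:18, 5:129, 6:88, 7:73, 8:85, 9:171, 10:150, 11:119, 12:96, 13:210, 14:71, 15:230.
Giant-step multiplier: 47^(-16) ≡ 47^(238-16) = 47^222 ≡ 113 (mod 239).
Giant steps γ_i = 67·113^i mod 239: γ_0=67, γ_1=162, γ_2=142, γ_3=33, γ_4=144, γ_5=20, γ_6=109, γ_7=128, γ_8=124, γ_9=150 (in table at j=10).
x = i·n + j = 9·16 + 10 = 154.
Check: 47^154 ≡ 67 (mod 239).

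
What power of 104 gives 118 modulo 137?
54

Baby-step giant-step with step n = ⌈√137⌉ = 12.
Baby steps 104^j mod 137 (j:value) for j=0..11: 0:1, 1:104, 2:130, 3:94, 4:49, 5:27, 6:68, 7:85, 8:72, 9:90, 10:44, 11:55.
Giant-step multiplier: 104^(-12) ≡ 104^(136-12) = 104^124 ≡ 4 (mod 137).
Giant steps γ_i = 118·4^i mod 137: γ_0=118, γ_1=61, γ_2=107, γ_3=17, γ_4=68 (in table at j=6).
x = i·n + j = 4·12 + 6 = 54.
Check: 104^54 ≡ 118 (mod 137).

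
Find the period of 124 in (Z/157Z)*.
39

157 is prime, so ord(124) divides φ(157) = 156.
Divisors of 156: 1, 2, 3, 4, 6, 12, 13, 26, 39, 52, 78, 156.
Repeated squaring: 124^1 ≡ 124, 124^2 ≡ 147, 124^4 ≡ 100, 124^8 ≡ 109, 124^16 ≡ 106, 124^32 ≡ 89, 124^64 ≡ 71, 124^128 ≡ 17 (mod 157).
Test 124^d mod 157 for each divisor d in increasing order:
124^1 ≡ 124
124^2 ≡ 147
124^3 = 124^2·124^1 ≡ 16
124^4 ≡ 100
124^6 = 124^4·124^2 ≡ 99
124^12 = 124^8·124^4 ≡ 67
124^13 = 124^8·124^4·124^1 ≡ 144
124^26 = 124^16·124^8·124^2 ≡ 12
124^39 = 124^32·124^4·124^2·124^1 ≡ 1  ← first divisor giving 1
The order is 39.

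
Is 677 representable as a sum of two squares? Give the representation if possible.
1² + 26² (a=1, b=26)

Factorization: 677 = 677
By Fermat: n is sum of two squares iff every prime p ≡ 3 (mod 4) appears to even power.
All primes ≡ 3 (mod 4) appear to even power.
Search a = 0, 1, 2, … for 677 - a² a perfect square: first hit at a = 1: 677 - 1 = 676 = 26².
677 = 1² + 26² = 1 + 676 ✓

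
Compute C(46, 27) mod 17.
13

Using Lucas' theorem:
Write n=46 and k=27 in base 17:
n in base 17: [2, 12]
k in base 17: [1, 10]
C(46,27) mod 17 = ∏ C(n_i, k_i) mod 17
Digit binomials (mod 17): C(2,1) = 2; C(12,10) = 66 ≡ 15
Product: 2 × 15 = 30 ≡ 13 (mod 17)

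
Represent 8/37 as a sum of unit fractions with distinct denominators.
1/5 + 1/62 + 1/11470

Greedy algorithm:
8/37: ceiling(37/8) = 5, use 1/5
3/185: ceiling(185/3) = 62, use 1/62
1/11470: ceiling(11470/1) = 11470, use 1/11470
Result: 8/37 = 1/5 + 1/62 + 1/11470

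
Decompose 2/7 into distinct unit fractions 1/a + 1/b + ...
1/4 + 1/28

Greedy algorithm:
2/7: ceiling(7/2) = 4, use 1/4
1/28: ceiling(28/1) = 28, use 1/28
Result: 2/7 = 1/4 + 1/28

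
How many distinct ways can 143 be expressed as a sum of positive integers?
20390982757

p(n) counts ways to write n as a sum of positive integers (order ignored).
Euler's pentagonal recurrence: p(k) = p(k-1) + p(k-2) - p(k-5) - p(k-7) + p(k-12) + p(k-15) - ... (offsets j(3j∓1)/2, signs ++--, p(0)=1, p(<0)=0).
DP table for k = 0..142: p(0)=1, p(1)=1, p(2)=2, p(3)=3, p(4)=5, p(5)=7, p(6)=11, p(7)=15, p(8)=22, p(9)=30, p(10)=42, p(11)=56, p(12)=77, p(13)=101, p(14)=135, p(15)=176, p(16)=231, p(17)=297, p(18)=385, p(19)=490, p(20)=627, p(21)=792, p(22)=1002, p(23)=1255, p(24)=1575, p(25)=1958, p(26)=2436, p(27)=3010, p(28)=3718, p(29)=4565, p(30)=5604, p(31)=6842, p(32)=8349, p(33)=10143, p(34)=12310, p(35)=14883, p(36)=17977, p(37)=21637, p(38)=26015, p(39)=31185, p(40)=37338, p(41)=44583, p(42)=53174, p(43)=63261, p(44)=75175, p(45)=89134, p(46)=105558, p(47)=124754, p(48)=147273, p(49)=173525, p(50)=204226, p(51)=239943, p(52)=281589, p(53)=329931, p(54)=386155, p(55)=451276, p(56)=526823, p(57)=614154, p(58)=715220, p(59)=831820, p(60)=966467, p(61)=1121505, p(62)=1300156, p(63)=1505499, p(64)=1741630, p(65)=2012558, p(66)=2323520, p(67)=2679689, p(68)=3087735, p(69)=3554345, p(70)=4087968, p(71)=4697205, p(72)=5392783, p(73)=6185689, p(74)=7089500, p(75)=8118264, p(76)=9289091, p(77)=10619863, p(78)=12132164, p(79)=13848650, p(80)=15796476, p(81)=18004327, p(82)=20506255, p(83)=23338469, p(84)=26543660, p(85)=30167357, p(86)=34262962, p(87)=38887673, p(88)=44108109, p(89)=49995925, p(90)=56634173, p(91)=64112359, p(92)=72533807, p(93)=82010177, p(94)=92669720, p(95)=104651419, p(96)=118114304, p(97)=133230930, p(98)=150198136, p(99)=169229875, p(100)=190569292, p(101)=214481126, p(102)=241265379, p(103)=271248950, p(104)=304801365, p(105)=342325709, p(106)=384276336, p(107)=431149389, p(108)=483502844, p(109)=541946240, p(110)=607163746, p(111)=679903203, p(112)=761002156, p(113)=851376628, p(114)=952050665, p(115)=1064144451, p(116)=1188908248, p(117)=1327710076, p(118)=1482074143, p(119)=1653668665, p(120)=1844349560, p(121)=2056148051, p(122)=2291320912, p(123)=2552338241, p(124)=2841940500, p(125)=3163127352, p(126)=3519222692, p(127)=3913864295, p(128)=4351078600, p(129)=4835271870, p(130)=5371315400, p(131)=5964539504, p(132)=6620830889, p(133)=7346629512, p(134)=8149040695, p(135)=9035836076, p(136)=10015581680, p(137)=11097645016, p(138)=12292341831, p(139)=13610949895, p(140)=15065878135, p(141)=16670689208, p(142)=18440293320.
Final step: p(143) = p(142) + p(141) - p(138) - p(136) + p(131) + p(128) - p(121) - p(117) + p(108) + p(103) - p(92) - p(86) + p(73) + p(66) - p(51) - p(43) + p(26) + p(17)
= 18440293320 + 16670689208 - 12292341831 - 10015581680 + 5964539504 + 4351078600 - 2056148051 - 1327710076 + 483502844 + 271248950 - 72533807 - 34262962 + 6185689 + 2323520 - 239943 - 63261 + 2436 + 297
= 20390982757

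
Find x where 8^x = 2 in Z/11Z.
7

Baby-step giant-step with step n = ⌈√11⌉ = 4.
Baby steps 8^j mod 11 (j:value) for j=0..3: 0:1, 1:8, 2:9, 3:6.
Giant-step multiplier: 8^(-4) ≡ 8^(10-4) = 8^6 ≡ 3 (mod 11).
Giant steps γ_i = 2·3^i mod 11: γ_0=2, γ_1=6 (in table at j=3).
x = i·n + j = 1·4 + 3 = 7.
Check: 8^7 ≡ 2 (mod 11).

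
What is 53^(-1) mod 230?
217

gcd(53, 230) = 1, so the inverse exists.
Extended Euclidean algorithm on (230, 53):
230 = 4 × 53 + 18  ⟹  18 = (1)·230 + (-4)·53
53 = 2 × 18 + 17  ⟹  17 = (-2)·230 + (9)·53
18 = 1 × 17 + 1  ⟹  1 = (3)·230 + (-13)·53
So (-13)·53 ≡ 1 (mod 230), i.e. 53^(-1) ≡ -13 ≡ 217 (mod 230).
Check: 53 × 217 = 11501 ≡ 1 (mod 230)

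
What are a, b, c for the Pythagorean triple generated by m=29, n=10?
(741, 580, 941)

Euclid's formula: a = m² - n², b = 2mn, c = m² + n²
m = 29, n = 10
a = 29² - 10² = 841 - 100 = 741
b = 2 × 29 × 10 = 580
c = 29² + 10² = 841 + 100 = 941
Verification: 741² + 580² = 549081 + 336400 = 885481 = 941² ✓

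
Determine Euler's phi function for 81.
54

81 = 3^4
φ(n) = n × ∏(1 - 1/p) for each prime p dividing n
φ(81) = 81 × (1 - 1/3) = 54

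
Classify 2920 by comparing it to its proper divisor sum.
abundant

Proper divisors of 2920: sum = 1 + 2 + 4 + 5 + 8 + 10 + 20 + 40 + 73 + 146 + 292 + 365 + 584 + 730 + 1460 = 3740
Since 3740 > 2920, 2920 is abundant.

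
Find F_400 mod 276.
159

Matrix identity: Q^n = [[F_(n+1), F_n], [F_n, F_(n-1)]] with Q = [[1,1],[1,0]].
n = 400 = 110010000₂. Square-and-multiply, entries mod 276:
Q^1 = [[1,1],[1,0]]
Q^3 = (Q^1)²·Q = [[3,2],[2,1]]
Q^6 = (Q^3)² = [[13,8],[8,5]]
Q^12 = (Q^6)² = [[233,144],[144,89]]
Q^25 = (Q^12)²·Q = [[229,229],[229,0]]
Q^50 = (Q^25)² = [[2,1],[1,1]]
Q^100 = (Q^50)² = [[5,3],[3,2]]
Q^200 = (Q^100)² = [[34,21],[21,13]]
Q^400 = (Q^200)² = [[217,159],[159,58]]
F_400 mod 276 = Q^400[0][1] = 159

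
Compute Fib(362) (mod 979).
144

Matrix identity: Q^n = [[F_(n+1), F_n], [F_n, F_(n-1)]] with Q = [[1,1],[1,0]].
n = 362 = 101101010₂. Square-and-multiply, entries mod 979:
Q^1 = [[1,1],[1,0]]
Q^2 = (Q^1)² = [[2,1],[1,1]]
Q^5 = (Q^2)²·Q = [[8,5],[5,3]]
Q^11 = (Q^5)²·Q = [[144,89],[89,55]]
Q^22 = (Q^11)² = [[266,89],[89,177]]
Q^45 = (Q^22)²·Q = [[624,357],[357,267]]
Q^90 = (Q^45)² = [[892,891],[891,1]]
Q^181 = (Q^90)²·Q = [[364,628],[628,715]]
Q^362 = (Q^181)² = [[178,144],[144,34]]
F_362 mod 979 = Q^362[0][1] = 144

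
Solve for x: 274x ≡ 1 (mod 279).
223

gcd(274, 279) = 1, so the inverse exists.
Extended Euclidean algorithm on (279, 274):
279 = 1 × 274 + 5  ⟹  5 = (1)·279 + (-1)·274
274 = 54 × 5 + 4  ⟹  4 = (-54)·279 + (55)·274
5 = 1 × 4 + 1  ⟹  1 = (55)·279 + (-56)·274
So (-56)·274 ≡ 1 (mod 279), i.e. 274^(-1) ≡ -56 ≡ 223 (mod 279).
Check: 274 × 223 = 61102 ≡ 1 (mod 279)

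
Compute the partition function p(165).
172389800255

p(n) counts ways to write n as a sum of positive integers (order ignored).
Euler's pentagonal recurrence: p(k) = p(k-1) + p(k-2) - p(k-5) - p(k-7) + p(k-12) + p(k-15) - ... (offsets j(3j∓1)/2, signs ++--, p(0)=1, p(<0)=0).
DP table for k = 0..164: p(0)=1, p(1)=1, p(2)=2, p(3)=3, p(4)=5, p(5)=7, p(6)=11, p(7)=15, p(8)=22, p(9)=30, p(10)=42, p(11)=56, p(12)=77, p(13)=101, p(14)=135, p(15)=176, p(16)=231, p(17)=297, p(18)=385, p(19)=490, p(20)=627, p(21)=792, p(22)=1002, p(23)=1255, p(24)=1575, p(25)=1958, p(26)=2436, p(27)=3010, p(28)=3718, p(29)=4565, p(30)=5604, p(31)=6842, p(32)=8349, p(33)=10143, p(34)=12310, p(35)=14883, p(36)=17977, p(37)=21637, p(38)=26015, p(39)=31185, p(40)=37338, p(41)=44583, p(42)=53174, p(43)=63261, p(44)=75175, p(45)=89134, p(46)=105558, p(47)=124754, p(48)=147273, p(49)=173525, p(50)=204226, p(51)=239943, p(52)=281589, p(53)=329931, p(54)=386155, p(55)=451276, p(56)=526823, p(57)=614154, p(58)=715220, p(59)=831820, p(60)=966467, p(61)=1121505, p(62)=1300156, p(63)=1505499, p(64)=1741630, p(65)=2012558, p(66)=2323520, p(67)=2679689, p(68)=3087735, p(69)=3554345, p(70)=4087968, p(71)=4697205, p(72)=5392783, p(73)=6185689, p(74)=7089500, p(75)=8118264, p(76)=9289091, p(77)=10619863, p(78)=12132164, p(79)=13848650, p(80)=15796476, p(81)=18004327, p(82)=20506255, p(83)=23338469, p(84)=26543660, p(85)=30167357, p(86)=34262962, p(87)=38887673, p(88)=44108109, p(89)=49995925, p(90)=56634173, p(91)=64112359, p(92)=72533807, p(93)=82010177, p(94)=92669720, p(95)=104651419, p(96)=118114304, p(97)=133230930, p(98)=150198136, p(99)=169229875, p(100)=190569292, p(101)=214481126, p(102)=241265379, p(103)=271248950, p(104)=304801365, p(105)=342325709, p(106)=384276336, p(107)=431149389, p(108)=483502844, p(109)=541946240, p(110)=607163746, p(111)=679903203, p(112)=761002156, p(113)=851376628, p(114)=952050665, p(115)=1064144451, p(116)=1188908248, p(117)=1327710076, p(118)=1482074143, p(119)=1653668665, p(120)=1844349560, p(121)=2056148051, p(122)=2291320912, p(123)=2552338241, p(124)=2841940500, p(125)=3163127352, p(126)=3519222692, p(127)=3913864295, p(128)=4351078600, p(129)=4835271870, p(130)=5371315400, p(131)=5964539504, p(132)=6620830889, p(133)=7346629512, p(134)=8149040695, p(135)=9035836076, p(136)=10015581680, p(137)=11097645016, p(138)=12292341831, p(139)=13610949895, p(140)=15065878135, p(141)=16670689208, p(142)=18440293320, p(143)=20390982757, p(144)=22540654445, p(145)=24908858009, p(146)=27517052599, p(147)=30388671978, p(148)=33549419497, p(149)=37027355200, p(150)=40853235313, p(151)=45060624582, p(152)=49686288421, p(153)=54770336324, p(154)=60356673280, p(155)=66493182097, p(156)=73232243759, p(157)=80630964769, p(158)=88751778802, p(159)=97662728555, p(160)=107438159466, p(161)=118159068427, p(162)=129913904637, p(163)=142798995930, p(164)=156919475295.
Final step: p(165) = p(164) + p(163) - p(160) - p(158) + p(153) + p(150) - p(143) - p(139) + p(130) + p(125) - p(114) - p(108) + p(95) + p(88) - p(73) - p(65) + p(48) + p(39) - p(20) - p(10)
= 156919475295 + 142798995930 - 107438159466 - 88751778802 + 54770336324 + 40853235313 - 20390982757 - 13610949895 + 5371315400 + 3163127352 - 952050665 - 483502844 + 104651419 + 44108109 - 6185689 - 2012558 + 147273 + 31185 - 627 - 42
= 172389800255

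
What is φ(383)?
382

383 = 383
φ(n) = n × ∏(1 - 1/p) for each prime p dividing n
φ(383) = 383 × (1 - 1/383) = 382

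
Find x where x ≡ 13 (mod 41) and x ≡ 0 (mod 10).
300

Using Chinese Remainder Theorem:
M = 41 × 10 = 410
M1 = 10, M2 = 41
y1 = 10^(-1) mod 41 = 37
y2 = 41^(-1) mod 10 = 1
x = (13×10×37 + 0×41×1) mod 410 = 300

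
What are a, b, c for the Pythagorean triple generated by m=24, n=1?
(575, 48, 577)

Euclid's formula: a = m² - n², b = 2mn, c = m² + n²
m = 24, n = 1
a = 24² - 1² = 576 - 1 = 575
b = 2 × 24 × 1 = 48
c = 24² + 1² = 576 + 1 = 577
Verification: 575² + 48² = 330625 + 2304 = 332929 = 577² ✓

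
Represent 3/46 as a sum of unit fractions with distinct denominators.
1/16 + 1/368

Greedy algorithm:
3/46: ceiling(46/3) = 16, use 1/16
1/368: ceiling(368/1) = 368, use 1/368
Result: 3/46 = 1/16 + 1/368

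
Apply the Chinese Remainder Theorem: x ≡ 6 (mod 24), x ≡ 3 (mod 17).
54

Using Chinese Remainder Theorem:
M = 24 × 17 = 408
M1 = 17, M2 = 24
y1 = 17^(-1) mod 24 = 17
y2 = 24^(-1) mod 17 = 5
x = (6×17×17 + 3×24×5) mod 408 = 54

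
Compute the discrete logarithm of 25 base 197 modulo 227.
90

Baby-step giant-step with step n = ⌈√227⌉ = 16.
Baby steps 197^j mod 227 (j:value) for j=0..15: 0:1, 1:197, 2:219, 3:13, 4:64, 5:123, 6:169, 7:151, 8:10, 9:154, 10:147, 11:130, 12:186, 13:95, 14:101, 15:148.
Giant-step multiplier: 197^(-16) ≡ 197^(226-16) = 197^210 ≡ 84 (mod 227).
Giant steps γ_i = 25·84^i mod 227: γ_0=25, γ_1=57, γ_2=21, γ_3=175, γ_4=172, γ_5=147 (in table at j=10).
x = i·n + j = 5·16 + 10 = 90.
Check: 197^90 ≡ 25 (mod 227).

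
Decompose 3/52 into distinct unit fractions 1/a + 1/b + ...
1/18 + 1/468

Greedy algorithm:
3/52: ceiling(52/3) = 18, use 1/18
1/468: ceiling(468/1) = 468, use 1/468
Result: 3/52 = 1/18 + 1/468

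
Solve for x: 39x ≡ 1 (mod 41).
20

gcd(39, 41) = 1, so the inverse exists.
Extended Euclidean algorithm on (41, 39):
41 = 1 × 39 + 2  ⟹  2 = (1)·41 + (-1)·39
39 = 19 × 2 + 1  ⟹  1 = (-19)·41 + (20)·39
So (20)·39 ≡ 1 (mod 41), i.e. 39^(-1) ≡ 20 (mod 41).
Check: 39 × 20 = 780 ≡ 1 (mod 41)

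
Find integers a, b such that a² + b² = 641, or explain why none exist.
4² + 25² (a=4, b=25)

Factorization: 641 = 641
By Fermat: n is sum of two squares iff every prime p ≡ 3 (mod 4) appears to even power.
All primes ≡ 3 (mod 4) appear to even power.
Search a = 0, 1, 2, … for 641 - a² a perfect square: first hit at a = 4: 641 - 16 = 625 = 25².
641 = 4² + 25² = 16 + 625 ✓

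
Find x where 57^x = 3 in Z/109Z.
88

Baby-step giant-step with step n = ⌈√109⌉ = 11.
Baby steps 57^j mod 109 (j:value) for j=0..10: 0:1, 1:57, 2:88, 3:2, 4:5, 5:67, 6:4, 7:10, 8:25, 9:8, 10:20.
Giant-step multiplier: 57^(-11) ≡ 57^(108-11) = 57^97 ≡ 24 (mod 109).
Giant steps γ_i = 3·24^i mod 109: γ_0=3, γ_1=72, γ_2=93, γ_3=52, γ_4=49, γ_5=86, γ_6=102, γ_7=50, γ_8=1 (in table at j=0).
x = i·n + j = 8·11 + 0 = 88.
Check: 57^88 ≡ 3 (mod 109).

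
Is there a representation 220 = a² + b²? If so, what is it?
Not possible

Factorization: 220 = 2^2 × 5 × 11
By Fermat: n is sum of two squares iff every prime p ≡ 3 (mod 4) appears to even power.
Prime(s) ≡ 3 (mod 4) with odd exponent: [(11, 1)]
Therefore 220 cannot be expressed as a² + b².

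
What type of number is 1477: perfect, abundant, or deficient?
deficient

Proper divisors of 1477: sum = 1 + 7 + 211 = 219
Since 219 < 1477, 1477 is deficient.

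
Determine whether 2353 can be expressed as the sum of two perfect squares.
7² + 48² (a=7, b=48)

Factorization: 2353 = 13 × 181
By Fermat: n is sum of two squares iff every prime p ≡ 3 (mod 4) appears to even power.
All primes ≡ 3 (mod 4) appear to even power.
Search a = 0, 1, 2, … for 2353 - a² a perfect square: first hit at a = 7: 2353 - 49 = 2304 = 48².
2353 = 7² + 48² = 49 + 2304 ✓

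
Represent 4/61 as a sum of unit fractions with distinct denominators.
1/16 + 1/326 + 1/159088

Greedy algorithm:
4/61: ceiling(61/4) = 16, use 1/16
3/976: ceiling(976/3) = 326, use 1/326
1/159088: ceiling(159088/1) = 159088, use 1/159088
Result: 4/61 = 1/16 + 1/326 + 1/159088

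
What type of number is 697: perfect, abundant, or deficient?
deficient

Proper divisors of 697: sum = 1 + 17 + 41 = 59
Since 59 < 697, 697 is deficient.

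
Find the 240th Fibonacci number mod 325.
155

Matrix identity: Q^n = [[F_(n+1), F_n], [F_n, F_(n-1)]] with Q = [[1,1],[1,0]].
n = 240 = 11110000₂. Square-and-multiply, entries mod 325:
Q^1 = [[1,1],[1,0]]
Q^3 = (Q^1)²·Q = [[3,2],[2,1]]
Q^7 = (Q^3)²·Q = [[21,13],[13,8]]
Q^15 = (Q^7)²·Q = [[12,285],[285,52]]
Q^30 = (Q^15)² = [[119,40],[40,79]]
Q^60 = (Q^30)² = [[161,120],[120,41]]
Q^120 = (Q^60)² = [[21,190],[190,156]]
Q^240 = (Q^120)² = [[141,155],[155,311]]
F_240 mod 325 = Q^240[0][1] = 155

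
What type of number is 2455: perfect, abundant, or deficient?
deficient

Proper divisors of 2455: sum = 1 + 5 + 491 = 497
Since 497 < 2455, 2455 is deficient.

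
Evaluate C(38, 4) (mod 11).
5

Using Lucas' theorem:
Write n=38 and k=4 in base 11:
n in base 11: [3, 5]
k in base 11: [0, 4]
C(38,4) mod 11 = ∏ C(n_i, k_i) mod 11
Digit binomials (mod 11): C(3,0) = 1; C(5,4) = 5
Product: 1 × 5 = 5 ≡ 5 (mod 11)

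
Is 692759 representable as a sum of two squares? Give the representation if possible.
Not possible

Factorization: 692759 = 19^3 × 101
By Fermat: n is sum of two squares iff every prime p ≡ 3 (mod 4) appears to even power.
Prime(s) ≡ 3 (mod 4) with odd exponent: [(19, 3)]
Therefore 692759 cannot be expressed as a² + b².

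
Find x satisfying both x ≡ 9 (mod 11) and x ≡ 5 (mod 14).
75

Using Chinese Remainder Theorem:
M = 11 × 14 = 154
M1 = 14, M2 = 11
y1 = 14^(-1) mod 11 = 4
y2 = 11^(-1) mod 14 = 9
x = (9×14×4 + 5×11×9) mod 154 = 75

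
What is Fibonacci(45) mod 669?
197

Matrix identity: Q^n = [[F_(n+1), F_n], [F_n, F_(n-1)]] with Q = [[1,1],[1,0]].
n = 45 = 101101₂. Square-and-multiply, entries mod 669:
Q^1 = [[1,1],[1,0]]
Q^2 = (Q^1)² = [[2,1],[1,1]]
Q^5 = (Q^2)²·Q = [[8,5],[5,3]]
Q^11 = (Q^5)²·Q = [[144,89],[89,55]]
Q^22 = (Q^11)² = [[559,317],[317,242]]
Q^45 = (Q^22)²·Q = [[563,197],[197,366]]
F_45 mod 669 = Q^45[0][1] = 197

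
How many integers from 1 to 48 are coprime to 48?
16

48 = 2^4 × 3
φ(n) = n × ∏(1 - 1/p) for each prime p dividing n
φ(48) = 48 × (1 - 1/2) × (1 - 1/3) = 16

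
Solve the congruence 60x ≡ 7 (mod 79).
x ≡ 62 (mod 79)

gcd(60, 79) = 1, which divides 7, so solutions exist.
Find 60^(-1) mod 79 by the extended Euclidean algorithm:
79 = 1 × 60 + 19  ⟹  19 = (1)·79 + (-1)·60
60 = 3 × 19 + 3  ⟹  3 = (-3)·79 + (4)·60
19 = 6 × 3 + 1  ⟹  1 = (19)·79 + (-25)·60
So (-25)·60 ≡ 1 (mod 79), i.e. 60^(-1) ≡ -25 ≡ 54 (mod 79).
x ≡ 54 × 7 = 378 ≡ 62 (mod 79).
Check: 60 × 62 = 3720 ≡ 7 (mod 79).
Unique solution: x ≡ 62 (mod 79)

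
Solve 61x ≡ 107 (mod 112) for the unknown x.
x ≡ 55 (mod 112)

gcd(61, 112) = 1, which divides 107, so solutions exist.
Find 61^(-1) mod 112 by the extended Euclidean algorithm:
112 = 1 × 61 + 51  ⟹  51 = (1)·112 + (-1)·61
61 = 1 × 51 + 10  ⟹  10 = (-1)·112 + (2)·61
51 = 5 × 10 + 1  ⟹  1 = (6)·112 + (-11)·61
So (-11)·61 ≡ 1 (mod 112), i.e. 61^(-1) ≡ -11 ≡ 101 (mod 112).
x ≡ 101 × 107 = 10807 ≡ 55 (mod 112).
Check: 61 × 55 = 3355 ≡ 107 (mod 112).
Unique solution: x ≡ 55 (mod 112)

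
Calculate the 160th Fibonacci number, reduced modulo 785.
470

Matrix identity: Q^n = [[F_(n+1), F_n], [F_n, F_(n-1)]] with Q = [[1,1],[1,0]].
n = 160 = 10100000₂. Square-and-multiply, entries mod 785:
Q^1 = [[1,1],[1,0]]
Q^2 = (Q^1)² = [[2,1],[1,1]]
Q^5 = (Q^2)²·Q = [[8,5],[5,3]]
Q^10 = (Q^5)² = [[89,55],[55,34]]
Q^20 = (Q^10)² = [[741,485],[485,256]]
Q^40 = (Q^20)² = [[91,770],[770,106]]
Q^80 = (Q^40)² = [[656,185],[185,471]]
Q^160 = (Q^80)² = [[626,470],[470,156]]
F_160 mod 785 = Q^160[0][1] = 470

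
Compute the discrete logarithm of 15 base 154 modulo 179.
146

Baby-step giant-step with step n = ⌈√179⌉ = 14.
Baby steps 154^j mod 179 (j:value) for j=0..13: 0:1, 1:154, 2:88, 3:127, 4:47, 5:78, 6:19, 7:62, 8:61, 9:86, 10:177, 11:50, 12:3, 13:104.
Giant-step multiplier: 154^(-14) ≡ 154^(178-14) = 154^164 ≡ 139 (mod 179).
Giant steps γ_i = 15·139^i mod 179: γ_0=15, γ_1=116, γ_2=14, γ_3=156, γ_4=25, γ_5=74, γ_6=83, γ_7=81, γ_8=161, γ_9=4, γ_10=19 (in table at j=6).
x = i·n + j = 10·14 + 6 = 146.
Check: 154^146 ≡ 15 (mod 179).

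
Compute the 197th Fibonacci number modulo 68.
33

Matrix identity: Q^n = [[F_(n+1), F_n], [F_n, F_(n-1)]] with Q = [[1,1],[1,0]].
n = 197 = 11000101₂. Square-and-multiply, entries mod 68:
Q^1 = [[1,1],[1,0]]
Q^3 = (Q^1)²·Q = [[3,2],[2,1]]
Q^6 = (Q^3)² = [[13,8],[8,5]]
Q^12 = (Q^6)² = [[29,8],[8,21]]
Q^24 = (Q^12)² = [[21,60],[60,29]]
Q^49 = (Q^24)²·Q = [[37,29],[29,8]]
Q^98 = (Q^49)² = [[34,13],[13,21]]
Q^197 = (Q^98)²·Q = [[0,33],[33,35]]
F_197 mod 68 = Q^197[0][1] = 33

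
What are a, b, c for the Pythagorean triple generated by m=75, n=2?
(5621, 300, 5629)

Euclid's formula: a = m² - n², b = 2mn, c = m² + n²
m = 75, n = 2
a = 75² - 2² = 5625 - 4 = 5621
b = 2 × 75 × 2 = 300
c = 75² + 2² = 5625 + 4 = 5629
Verification: 5621² + 300² = 31595641 + 90000 = 31685641 = 5629² ✓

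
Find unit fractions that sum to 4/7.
1/2 + 1/14

Greedy algorithm:
4/7: ceiling(7/4) = 2, use 1/2
1/14: ceiling(14/1) = 14, use 1/14
Result: 4/7 = 1/2 + 1/14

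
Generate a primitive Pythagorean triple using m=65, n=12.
(4081, 1560, 4369)

Euclid's formula: a = m² - n², b = 2mn, c = m² + n²
m = 65, n = 12
a = 65² - 12² = 4225 - 144 = 4081
b = 2 × 65 × 12 = 1560
c = 65² + 12² = 4225 + 144 = 4369
Verification: 4081² + 1560² = 16654561 + 2433600 = 19088161 = 4369² ✓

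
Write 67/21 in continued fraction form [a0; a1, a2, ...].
[3; 5, 4]

Euclidean algorithm steps:
67 = 3 × 21 + 4
21 = 5 × 4 + 1
4 = 4 × 1 + 0
Continued fraction: [3; 5, 4]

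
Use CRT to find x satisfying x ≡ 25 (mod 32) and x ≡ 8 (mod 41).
377

Using Chinese Remainder Theorem:
M = 32 × 41 = 1312
M1 = 41, M2 = 32
y1 = 41^(-1) mod 32 = 25
y2 = 32^(-1) mod 41 = 9
x = (25×41×25 + 8×32×9) mod 1312 = 377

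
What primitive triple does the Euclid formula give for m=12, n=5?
(119, 120, 169)

Euclid's formula: a = m² - n², b = 2mn, c = m² + n²
m = 12, n = 5
a = 12² - 5² = 144 - 25 = 119
b = 2 × 12 × 5 = 120
c = 12² + 5² = 144 + 25 = 169
Verification: 119² + 120² = 14161 + 14400 = 28561 = 169² ✓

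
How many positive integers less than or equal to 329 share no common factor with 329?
276

329 = 7 × 47
φ(n) = n × ∏(1 - 1/p) for each prime p dividing n
φ(329) = 329 × (1 - 1/7) × (1 - 1/47) = 276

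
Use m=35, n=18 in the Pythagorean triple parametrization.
(901, 1260, 1549)

Euclid's formula: a = m² - n², b = 2mn, c = m² + n²
m = 35, n = 18
a = 35² - 18² = 1225 - 324 = 901
b = 2 × 35 × 18 = 1260
c = 35² + 18² = 1225 + 324 = 1549
Verification: 901² + 1260² = 811801 + 1587600 = 2399401 = 1549² ✓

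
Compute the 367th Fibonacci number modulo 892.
545

Matrix identity: Q^n = [[F_(n+1), F_n], [F_n, F_(n-1)]] with Q = [[1,1],[1,0]].
n = 367 = 101101111₂. Square-and-multiply, entries mod 892:
Q^1 = [[1,1],[1,0]]
Q^2 = (Q^1)² = [[2,1],[1,1]]
Q^5 = (Q^2)²·Q = [[8,5],[5,3]]
Q^11 = (Q^5)²·Q = [[144,89],[89,55]]
Q^22 = (Q^11)² = [[113,763],[763,242]]
Q^45 = (Q^22)²·Q = [[563,866],[866,589]]
Q^91 = (Q^45)²·Q = [[469,93],[93,376]]
Q^183 = (Q^91)²·Q = [[347,258],[258,89]]
Q^367 = (Q^183)²·Q = [[641,545],[545,96]]
F_367 mod 892 = Q^367[0][1] = 545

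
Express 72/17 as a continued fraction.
[4; 4, 4]

Euclidean algorithm steps:
72 = 4 × 17 + 4
17 = 4 × 4 + 1
4 = 4 × 1 + 0
Continued fraction: [4; 4, 4]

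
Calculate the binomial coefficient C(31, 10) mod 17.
15

Using Lucas' theorem:
Write n=31 and k=10 in base 17:
n in base 17: [1, 14]
k in base 17: [0, 10]
C(31,10) mod 17 = ∏ C(n_i, k_i) mod 17
Digit binomials (mod 17): C(1,0) = 1; C(14,10) = 1001 ≡ 15
Product: 1 × 15 = 15 ≡ 15 (mod 17)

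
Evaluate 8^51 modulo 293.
165

Repeated squaring. Binary of 51 = 110011.
8^1 ≡ 8 (mod 293); 8^2 ≡ 64 (mod 293); 8^4 ≡ 287 (mod 293); 8^8 ≡ 36 (mod 293); 8^16 ≡ 124 (mod 293); 8^32 ≡ 140 (mod 293)
8^51 = 8^1 × 8^2 × 8^16 × 8^32 ≡ 165 (mod 293)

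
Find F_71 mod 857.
253

Matrix identity: Q^n = [[F_(n+1), F_n], [F_n, F_(n-1)]] with Q = [[1,1],[1,0]].
n = 71 = 1000111₂. Square-and-multiply, entries mod 857:
Q^1 = [[1,1],[1,0]]
Q^2 = (Q^1)² = [[2,1],[1,1]]
Q^4 = (Q^2)² = [[5,3],[3,2]]
Q^8 = (Q^4)² = [[34,21],[21,13]]
Q^17 = (Q^8)²·Q = [[13,740],[740,130]]
Q^35 = (Q^17)²·Q = [[555,146],[146,409]]
Q^71 = (Q^35)²·Q = [[449,253],[253,196]]
F_71 mod 857 = Q^71[0][1] = 253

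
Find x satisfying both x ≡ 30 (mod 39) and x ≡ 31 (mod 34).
303

Using Chinese Remainder Theorem:
M = 39 × 34 = 1326
M1 = 34, M2 = 39
y1 = 34^(-1) mod 39 = 31
y2 = 39^(-1) mod 34 = 7
x = (30×34×31 + 31×39×7) mod 1326 = 303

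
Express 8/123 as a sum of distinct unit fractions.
1/16 + 1/394 + 1/387696

Greedy algorithm:
8/123: ceiling(123/8) = 16, use 1/16
5/1968: ceiling(1968/5) = 394, use 1/394
1/387696: ceiling(387696/1) = 387696, use 1/387696
Result: 8/123 = 1/16 + 1/394 + 1/387696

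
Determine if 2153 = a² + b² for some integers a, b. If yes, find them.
28² + 37² (a=28, b=37)

Factorization: 2153 = 2153
By Fermat: n is sum of two squares iff every prime p ≡ 3 (mod 4) appears to even power.
All primes ≡ 3 (mod 4) appear to even power.
Search a = 0, 1, 2, … for 2153 - a² a perfect square: first hit at a = 28: 2153 - 784 = 1369 = 37².
2153 = 28² + 37² = 784 + 1369 ✓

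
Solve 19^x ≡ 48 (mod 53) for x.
9

Baby-step giant-step with step n = ⌈√53⌉ = 8.
Baby steps 19^j mod 53 (j:value) for j=0..7: 0:1, 1:19, 2:43, 3:22, 4:47, 5:45, 6:7, 7:27.
Giant-step multiplier: 19^(-8) ≡ 19^(52-8) = 19^44 ≡ 28 (mod 53).
Giant steps γ_i = 48·28^i mod 53: γ_0=48, γ_1=19 (in table at j=1).
x = i·n + j = 1·8 + 1 = 9.
Check: 19^9 ≡ 48 (mod 53).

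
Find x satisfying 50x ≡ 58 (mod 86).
x ≡ 39 (mod 43)

gcd(50, 86) = 2, which divides 58, so solutions exist.
Divide through by 2: 25x ≡ 29 (mod 43).
Find 25^(-1) mod 43 by the extended Euclidean algorithm:
43 = 1 × 25 + 18  ⟹  18 = (1)·43 + (-1)·25
25 = 1 × 18 + 7  ⟹  7 = (-1)·43 + (2)·25
18 = 2 × 7 + 4  ⟹  4 = (3)·43 + (-5)·25
7 = 1 × 4 + 3  ⟹  3 = (-4)·43 + (7)·25
4 = 1 × 3 + 1  ⟹  1 = (7)·43 + (-12)·25
So (-12)·25 ≡ 1 (mod 43), i.e. 25^(-1) ≡ -12 ≡ 31 (mod 43).
x ≡ 31 × 29 = 899 ≡ 39 (mod 43).
Check: 50 × 39 = 1950 ≡ 58 (mod 86).
x ≡ 39 (mod 43), giving 2 solutions mod 86.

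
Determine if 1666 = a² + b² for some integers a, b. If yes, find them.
21² + 35² (a=21, b=35)

Factorization: 1666 = 2 × 7^2 × 17
By Fermat: n is sum of two squares iff every prime p ≡ 3 (mod 4) appears to even power.
All primes ≡ 3 (mod 4) appear to even power.
Search a = 0, 1, 2, … for 1666 - a² a perfect square: first hit at a = 21: 1666 - 441 = 1225 = 35².
1666 = 21² + 35² = 441 + 1225 ✓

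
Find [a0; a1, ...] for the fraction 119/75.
[1; 1, 1, 2, 2, 1, 1, 2]

Euclidean algorithm steps:
119 = 1 × 75 + 44
75 = 1 × 44 + 31
44 = 1 × 31 + 13
31 = 2 × 13 + 5
13 = 2 × 5 + 3
5 = 1 × 3 + 2
3 = 1 × 2 + 1
2 = 2 × 1 + 0
Continued fraction: [1; 1, 1, 2, 2, 1, 1, 2]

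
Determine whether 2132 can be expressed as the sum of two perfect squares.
4² + 46² (a=4, b=46)

Factorization: 2132 = 2^2 × 13 × 41
By Fermat: n is sum of two squares iff every prime p ≡ 3 (mod 4) appears to even power.
All primes ≡ 3 (mod 4) appear to even power.
Search a = 0, 1, 2, … for 2132 - a² a perfect square: first hit at a = 4: 2132 - 16 = 2116 = 46².
2132 = 4² + 46² = 16 + 2116 ✓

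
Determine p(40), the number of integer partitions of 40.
37338

p(n) counts ways to write n as a sum of positive integers (order ignored).
Euler's pentagonal recurrence: p(k) = p(k-1) + p(k-2) - p(k-5) - p(k-7) + p(k-12) + p(k-15) - ... (offsets j(3j∓1)/2, signs ++--, p(0)=1, p(<0)=0).
DP table for k = 0..39: p(0)=1, p(1)=1, p(2)=2, p(3)=3, p(4)=5, p(5)=7, p(6)=11, p(7)=15, p(8)=22, p(9)=30, p(10)=42, p(11)=56, p(12)=77, p(13)=101, p(14)=135, p(15)=176, p(16)=231, p(17)=297, p(18)=385, p(19)=490, p(20)=627, p(21)=792, p(22)=1002, p(23)=1255, p(24)=1575, p(25)=1958, p(26)=2436, p(27)=3010, p(28)=3718, p(29)=4565, p(30)=5604, p(31)=6842, p(32)=8349, p(33)=10143, p(34)=12310, p(35)=14883, p(36)=17977, p(37)=21637, p(38)=26015, p(39)=31185.
Final step: p(40) = p(39) + p(38) - p(35) - p(33) + p(28) + p(25) - p(18) - p(14) + p(5) + p(0)
= 31185 + 26015 - 14883 - 10143 + 3718 + 1958 - 385 - 135 + 7 + 1
= 37338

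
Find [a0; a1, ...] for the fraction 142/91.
[1; 1, 1, 3, 1, 1, 1, 3]

Euclidean algorithm steps:
142 = 1 × 91 + 51
91 = 1 × 51 + 40
51 = 1 × 40 + 11
40 = 3 × 11 + 7
11 = 1 × 7 + 4
7 = 1 × 4 + 3
4 = 1 × 3 + 1
3 = 3 × 1 + 0
Continued fraction: [1; 1, 1, 3, 1, 1, 1, 3]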